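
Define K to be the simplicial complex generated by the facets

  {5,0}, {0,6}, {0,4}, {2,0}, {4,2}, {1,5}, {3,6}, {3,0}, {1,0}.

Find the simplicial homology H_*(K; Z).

Fix the vertex order 0 < 1 < 2 < 3 < 4 < 5 < 6 and write every simplex with vertices in increasing order. Then dim K = 1 and the simplices of K are:

  0-simplices (7): [0], [1], [2], [3], [4], [5], [6]
  1-simplices (9): [0,1], [0,2], [0,3], [0,4], [0,5], [0,6], [1,5], [2,4], [3,6]

giving chain groups C_0 ≅ Z^7, C_1 ≅ Z^9.

Boundary ∂_1: C_1 → C_0 maps an edge to its endpoints' difference, ∂[p,q] = q − p.
This gives a 7×9 integer matrix of rank 6; reducing to Smith normal form yields diagonal entries (1,1,1,1,1,1).

From H_k ≅ ker(∂_k) / im(∂_{k+1}) we obtain:

  H_0: rank C_0 − rank ∂_1 = 7 − 6 = 1, and the invariant factors of ∂_1 are all 1, so H_0 ≅ Z.
  H_1: rank ker ∂_1 − rank ∂_2 = (9 − 6) − 0 = 3, and there is no ∂_2, so H_1 ≅ Z^3.

H_0 ≅ Z,  H_1 ≅ Z^3.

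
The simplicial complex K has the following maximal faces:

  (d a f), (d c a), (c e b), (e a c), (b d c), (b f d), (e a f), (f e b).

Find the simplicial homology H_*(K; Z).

We work with the vertex ordering a < b < c < d < e < f. The simplices of K, each written with vertices in increasing order, are:

  0-simplices (6): a, b, c, d, e, f
  1-simplices (12): ac, ad, ae, af, bc, bd, be, bf, cd, ce, df, ef
  2-simplices (8): acd, ace, adf, aef, bcd, bce, bdf, bef

giving chain groups C_0 ≅ Z^6, C_1 ≅ Z^12, C_2 ≅ Z^8.

Boundary ∂_1: C_1 → C_0 is given by ∂[p,q] = [q] − [p].
The 6×12 boundary matrix has rank 5 and Smith normal form diag(1,1,1,1,1).

∂_2: C_2 → C_1 maps a triangle to the signed sum of its edges. For instance
  ∂adf = df − af + ad,
  ∂bce = ce − be + bc.
As a 12×8 matrix over Z this has rank 7, with invariant factors (1,1,1,1,1,1,1).

Reading off H_k = ker ∂_k / im ∂_{k+1}:

  H_0: rank C_0 − rank ∂_1 = 6 − 5 = 1, and the invariant factors of ∂_1 are all 1, so H_0 ≅ Z.
  H_1: rank ker ∂_1 − rank ∂_2 = (12 − 5) − 7 = 0, and the invariant factors of ∂_2 are all 1, so H_1 ≅ 0.
  H_2: rank ker ∂_2 − rank ∂_3 = (8 − 7) − 0 = 1, and there is no ∂_3, so H_2 ≅ Z.

H_0 = Z,  H_1 = 0,  H_2 = Z.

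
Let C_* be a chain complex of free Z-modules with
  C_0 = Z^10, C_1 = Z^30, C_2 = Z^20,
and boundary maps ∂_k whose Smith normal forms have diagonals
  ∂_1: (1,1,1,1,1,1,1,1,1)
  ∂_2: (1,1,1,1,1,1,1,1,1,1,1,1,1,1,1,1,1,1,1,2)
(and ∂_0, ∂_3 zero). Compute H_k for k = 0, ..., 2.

H_0 ≅ Z,  H_1 ≅ Z ⊕ Z/2Z,  H_2 = 0.

H_0: b_0 = 10 − 0 − 9 = 1; torsion from ∂_1 factors > 1: none. So H_0 ≅ Z.
H_1: b_1 = 30 − 9 − 20 = 1; torsion from ∂_2 factors > 1: [2]. So H_1 ≅ Z ⊕ Z/2Z.
H_2: b_2 = 20 − 20 − 0 = 0; torsion from ∂_3 factors > 1: none. So H_2 ≅ 0.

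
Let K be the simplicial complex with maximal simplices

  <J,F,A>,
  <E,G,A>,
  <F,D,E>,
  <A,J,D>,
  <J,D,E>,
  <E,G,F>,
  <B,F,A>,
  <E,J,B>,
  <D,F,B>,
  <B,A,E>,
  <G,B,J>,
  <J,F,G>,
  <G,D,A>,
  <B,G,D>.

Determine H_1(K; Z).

H_1 = Z^2.

K has 7 vertices, 21 edges, 14 triangles.
rank ∂_1 = 6, rank ∂_2 = 13 ⇒ b_1 = 21 − 6 − 13 = 2; all invariant factors of ∂_2 are 1 so no torsion. So H_1 ≅ Z^2.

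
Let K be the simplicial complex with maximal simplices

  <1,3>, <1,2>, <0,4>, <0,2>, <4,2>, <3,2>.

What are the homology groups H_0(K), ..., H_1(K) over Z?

H_0 ≅ Z,  H_1 ≅ Z^2.

K has 5 vertices, 6 edges.
rank ∂_0 = 0, rank ∂_1 = 4 ⇒ b_0 = 5 − 0 − 4 = 1; all invariant factors of ∂_1 are 1 so no torsion. So H_0 = Z.
rank ∂_1 = 4, rank ∂_2 = 0 ⇒ b_1 = 6 − 4 − 0 = 2. So H_1 = Z^2.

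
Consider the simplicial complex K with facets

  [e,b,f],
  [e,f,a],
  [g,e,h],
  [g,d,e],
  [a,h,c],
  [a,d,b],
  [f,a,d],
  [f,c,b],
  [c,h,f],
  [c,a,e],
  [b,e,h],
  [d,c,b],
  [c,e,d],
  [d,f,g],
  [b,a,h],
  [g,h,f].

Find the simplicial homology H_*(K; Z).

We work with the vertex ordering a < b < c < d < e < f < g < h. The simplices of K, each written with vertices in increasing order, are:

  0-simplices (8): a, b, c, d, e, f, g, h
  1-simplices (24): ab, ac, ad, ae, af, ah, bc, bd, be, bf, bh, cd, ce, cf, ch, de, df, dg, ef, eg, eh, fg, fh, gh
  2-simplices (16): abd, abh, ace, ach, adf, aef, bcd, bcf, bef, beh, cde, cfh, deg, dfg, egh, fgh

so the chain groups are C_0 ≅ Z^8, C_1 ≅ Z^24, C_2 ≅ Z^16.

Boundary ∂_1: C_1 → C_0 is given by ∂[p,q] = [q] − [p].
The 8×24 boundary matrix has rank 7 and Smith normal form diag(1,1,1,1,1,1,1).

∂_2: C_2 → C_1 acts by ∂[p,q,r] = [q,r] − [p,r] + [p,q]. For instance
  ∂cde = de − ce + cd,
  ∂abh = bh − ah + ab.
The 24×16 boundary matrix has rank 15 and Smith normal form diag(1,1,1,1,1,1,1,1,1,1,1,1,1,1,1).

Computing H_k = (kernel of ∂_k) / (image of ∂_{k+1}):

  H_0: rank C_0 − rank ∂_1 = 8 − 7 = 1, and the invariant factors of ∂_1 are all 1, so H_0 ≅ Z.
  H_1: rank ker ∂_1 − rank ∂_2 = (24 − 7) − 15 = 2, and the invariant factors of ∂_2 are all 1, so H_1 ≅ Z^2.
  H_2: rank ker ∂_2 − rank ∂_3 = (16 − 15) − 0 = 1, and there is no ∂_3, so H_2 ≅ Z.

As a check, the Euler characteristic is 8 − 24 + 16 = 0, which agrees with 1 − 2 + 1 = 0.

H_0 ≅ Z,  H_1 ≅ Z^2,  H_2 ≅ Z.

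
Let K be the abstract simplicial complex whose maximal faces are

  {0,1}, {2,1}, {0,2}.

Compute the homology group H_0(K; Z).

H_0 = Z.

Order the vertices as 0 < 1 < 2. Listing each simplex with vertices in this order, K has dimension 1 with simplices:

  0-simplices (3): [0], [1], [2]
  1-simplices (3): [0,1], [0,2], [1,2]

Hence C_0 ≅ Z^3, C_1 ≅ Z^3.

The boundary map ∂_1: C_1 → C_0 is given by ∂[p,q] = [q] − [p].
The resulting 3×3 matrix has rank 2, and its Smith normal form has invariant factors (1,1).

Now H_k = ker ∂_k / im ∂_{k+1}, so:

  H_0: rank C_0 − rank ∂_1 = 3 − 2 = 1, and the invariant factors of ∂_1 are all 1, so H_0 = Z.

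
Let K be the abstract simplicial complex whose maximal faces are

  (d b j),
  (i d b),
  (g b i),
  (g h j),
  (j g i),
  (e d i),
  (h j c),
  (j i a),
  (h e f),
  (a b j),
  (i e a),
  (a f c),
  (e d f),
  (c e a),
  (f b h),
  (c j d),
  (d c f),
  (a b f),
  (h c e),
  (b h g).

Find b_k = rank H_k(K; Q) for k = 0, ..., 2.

b_0 = 1, b_1 = 1, b_2 = 0.

K has 10 vertices, 30 edges, 20 triangles.
rank ∂_0 = 0, rank ∂_1 = 9 ⇒ b_0 = 10 − 0 − 9 = 1; all invariant factors of ∂_1 are 1 so no torsion. So H_0 ≅ Z.
rank ∂_1 = 9, rank ∂_2 = 20 ⇒ b_1 = 30 − 9 − 20 = 1; ∂_2 has invariant factor(s) [2] giving torsion. So H_1 ≅ Z ⊕ Z_2.
rank ∂_2 = 20, rank ∂_3 = 0 ⇒ b_2 = 20 − 20 − 0 = 0. So H_2 ≅ 0.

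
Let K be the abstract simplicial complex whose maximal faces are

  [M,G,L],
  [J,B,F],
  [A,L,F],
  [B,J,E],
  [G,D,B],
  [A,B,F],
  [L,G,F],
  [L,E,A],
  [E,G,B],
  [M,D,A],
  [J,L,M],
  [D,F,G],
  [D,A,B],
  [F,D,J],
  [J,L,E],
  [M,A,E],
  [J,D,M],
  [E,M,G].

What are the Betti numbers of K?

b_0 = 1, b_1 = 1, b_2 = 0.

Fix the vertex order A < B < D < E < F < G < J < L < M and write every simplex with vertices in increasing order. Then dim K = 2 and the simplices of K are:

  0-simplices (9): A, B, D, E, F, G, J, L, M
  1-simplices (27): AB, AD, AE, AF, AL, AM, BD, BE, BF, BG, BJ, DF, DG, DJ, DM, EG, EJ, EL, EM, FG, FJ, FL, GL, GM, JL, JM, LM
  2-simplices (18): ABD, ABF, ADM, AEL, AEM, AFL, BDG, BEG, BEJ, BFJ, DFG, DFJ, DJM, EGM, EJL, FGL, GLM, JLM

giving chain groups C_0 ≅ Z^9, C_1 ≅ Z^27, C_2 ≅ Z^18.

The boundary map ∂_1: C_1 → C_0 is given by ∂[p,q] = [q] − [p]. For instance
  ∂GM = M − G.
The 9×27 boundary matrix has rank 8 and Smith normal form diag(1,1,1,1,1,1,1,1).

∂_2: C_2 → C_1 maps a triangle to the signed sum of its edges. For instance
  ∂AEL = EL − AL + AE,
  ∂AEM = EM − AM + AE.
This gives a 27×18 integer matrix of rank 18; reducing to Smith normal form yields diagonal entries (1,1,1,1,1,1,1,1,1,1,1,1,1,1,1,1,1,2).

From H_k ≅ ker(∂_k) / im(∂_{k+1}) we obtain:

  H_0: rank C_0 − rank ∂_1 = 9 − 8 = 1, and the invariant factors of ∂_1 are all 1, so H_0 = Z.
  H_1: rank ker ∂_1 − rank ∂_2 = (27 − 8) − 18 = 1, and ∂_2 has invariant factor 2 > 1, so H_1 = Z ⊕ Z/2Z.
  H_2: rank ker ∂_2 − rank ∂_3 = (18 − 18) − 0 = 0, and there is no ∂_3, so H_2 = 0.

Hence the Betti numbers are b_0 = 1, b_1 = 1, b_2 = 0.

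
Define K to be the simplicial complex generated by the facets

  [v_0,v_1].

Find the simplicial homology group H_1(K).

H_1 ≅ 0.

Take the total order v_0 < v_1 on the vertex set. Then K (dimension 1) consists of the simplices:

  0-simplices (2): [v_0], [v_1]
  1-simplices (1): [v_0,v_1]

so the chain groups are C_0 ≅ Z^2, C_1 ≅ Z^1.

The boundary map ∂_1: C_1 → C_0 sends each edge [p,q] (with p < q) to q − p.
The 2×1 boundary matrix has rank 1 and Smith normal form diag(1).

Reading off H_k = ker ∂_k / im ∂_{k+1}:

  H_1: rank ker ∂_1 − rank ∂_2 = (1 − 1) − 0 = 0, and there is no ∂_2, so H_1 = 0.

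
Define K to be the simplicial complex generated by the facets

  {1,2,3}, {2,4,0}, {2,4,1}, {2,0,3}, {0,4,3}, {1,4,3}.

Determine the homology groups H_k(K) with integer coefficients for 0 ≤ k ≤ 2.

K has 5 vertices, 9 edges, 6 triangles.
rank ∂_0 = 0, rank ∂_1 = 4 ⇒ b_0 = 5 − 0 − 4 = 1; all invariant factors of ∂_1 are 1 so no torsion. So H_0 = Z.
rank ∂_1 = 4, rank ∂_2 = 5 ⇒ b_1 = 9 − 4 − 5 = 0; all invariant factors of ∂_2 are 1 so no torsion. So H_1 = 0.
rank ∂_2 = 5, rank ∂_3 = 0 ⇒ b_2 = 6 − 5 − 0 = 1. So H_2 = Z.

H_0 = Z,  H_1 = 0,  H_2 = Z.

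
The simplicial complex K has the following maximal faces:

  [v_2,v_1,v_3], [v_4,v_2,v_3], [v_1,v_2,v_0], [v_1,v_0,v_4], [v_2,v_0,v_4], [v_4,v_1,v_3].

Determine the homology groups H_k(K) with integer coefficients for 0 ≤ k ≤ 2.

H_0 ≅ Z,  H_1 = 0,  H_2 ≅ Z.

We work with the vertex ordering v_0 < v_1 < v_2 < v_3 < v_4. The simplices of K, each written with vertices in increasing order, are:

  0-simplices (5): [v_0], [v_1], [v_2], [v_3], [v_4]
  1-simplices (9): [v_0,v_1], [v_0,v_2], [v_0,v_4], [v_1,v_2], [v_1,v_3], [v_1,v_4], [v_2,v_3], [v_2,v_4], [v_3,v_4]
  2-simplices (6): [v_0,v_1,v_2], [v_0,v_1,v_4], [v_0,v_2,v_4], [v_1,v_2,v_3], [v_1,v_3,v_4], [v_2,v_3,v_4]

giving chain groups C_0 ≅ Z^5, C_1 ≅ Z^9, C_2 ≅ Z^6.

The boundary map ∂_1: C_1 → C_0 is given by ∂[p,q] = [q] − [p]. For instance
  ∂[v_1,v_3] = [v_3] − [v_1].
This gives a 5×9 integer matrix of rank 4; reducing to Smith normal form yields diagonal entries (1,1,1,1).

Boundary ∂_2: C_2 → C_1 sends each 2-simplex [p,q,r] to [q,r] − [p,r] + [p,q]. For instance
  ∂[v_1,v_2,v_3] = [v_2,v_3] − [v_1,v_3] + [v_1,v_2],
  ∂[v_0,v_1,v_2] = [v_1,v_2] − [v_0,v_2] + [v_0,v_1].
As a 9×6 matrix over Z this has rank 5, with invariant factors (1,1,1,1,1).

Computing H_k = (kernel of ∂_k) / (image of ∂_{k+1}):

  H_0: rank C_0 − rank ∂_1 = 5 − 4 = 1, and the invariant factors of ∂_1 are all 1, so H_0 ≅ Z.
  H_1: rank ker ∂_1 − rank ∂_2 = (9 − 4) − 5 = 0, and the invariant factors of ∂_2 are all 1, so H_1 ≅ 0.
  H_2: rank ker ∂_2 − rank ∂_3 = (6 − 5) − 0 = 1, and there is no ∂_3, so H_2 ≅ Z.

As a check, the Euler characteristic is 5 − 9 + 6 = 2, which agrees with 1 − 0 + 1 = 2.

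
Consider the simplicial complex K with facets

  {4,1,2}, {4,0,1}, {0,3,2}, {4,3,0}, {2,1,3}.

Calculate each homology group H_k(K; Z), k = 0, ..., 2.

H_0 = Z,  H_1 = Z,  H_2 = 0.

Take the total order 0 < 1 < 2 < 3 < 4 on the vertex set. Then K (dimension 2) consists of the simplices:

  0-simplices (5): [0], [1], [2], [3], [4]
  1-simplices (10): [0,1], [0,2], [0,3], [0,4], [1,2], [1,3], [1,4], [2,3], [2,4], [3,4]
  2-simplices (5): [0,1,4], [0,2,3], [0,3,4], [1,2,3], [1,2,4]

giving chain groups C_0 ≅ Z^5, C_1 ≅ Z^10, C_2 ≅ Z^5.

∂_1: C_1 → C_0 sends each edge [p,q] (with p < q) to q − p. For instance
  ∂[2,3] = [3] − [2].
The 5×10 boundary matrix has rank 4 and Smith normal form diag(1,1,1,1).

Boundary ∂_2: C_2 → C_1 acts by ∂[p,q,r] = [q,r] − [p,r] + [p,q]. For instance
  ∂[0,3,4] = [3,4] − [0,4] + [0,3],
  ∂[0,1,4] = [1,4] − [0,4] + [0,1].
This gives a 10×5 integer matrix of rank 5; reducing to Smith normal form yields diagonal entries (1,1,1,1,1).

Now H_k = ker ∂_k / im ∂_{k+1}, so:

  H_0: rank C_0 − rank ∂_1 = 5 − 4 = 1, and the invariant factors of ∂_1 are all 1, so H_0 = Z.
  H_1: rank ker ∂_1 − rank ∂_2 = (10 − 4) − 5 = 1, and the invariant factors of ∂_2 are all 1, so H_1 = Z.
  H_2: rank ker ∂_2 − rank ∂_3 = (5 − 5) − 0 = 0, and there is no ∂_3, so H_2 = 0.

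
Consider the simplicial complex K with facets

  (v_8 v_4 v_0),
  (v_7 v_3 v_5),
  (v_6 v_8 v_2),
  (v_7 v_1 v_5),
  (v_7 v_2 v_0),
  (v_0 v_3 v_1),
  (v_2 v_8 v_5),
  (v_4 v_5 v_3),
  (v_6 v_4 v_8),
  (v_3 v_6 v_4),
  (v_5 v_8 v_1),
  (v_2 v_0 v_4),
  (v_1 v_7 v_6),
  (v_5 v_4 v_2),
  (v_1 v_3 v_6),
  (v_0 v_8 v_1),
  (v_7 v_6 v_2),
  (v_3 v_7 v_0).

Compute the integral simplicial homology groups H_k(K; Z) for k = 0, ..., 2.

We work with the vertex ordering v_0 < v_1 < v_2 < v_3 < v_4 < v_5 < v_6 < v_7 < v_8. The simplices of K, each written with vertices in increasing order, are:

  0-simplices (9): [v_0], [v_1], [v_2], [v_3], [v_4], [v_5], [v_6], [v_7], [v_8]
  1-simplices (27): (27 of them)
  2-simplices (18): (18 of them)

Hence C_0 ≅ Z^9, C_1 ≅ Z^27, C_2 ≅ Z^18.

Boundary ∂_1: C_1 → C_0 maps an edge to its endpoints' difference, ∂[p,q] = q − p.
The 9×27 boundary matrix has rank 8 and Smith normal form diag(1,1,1,1,1,1,1,1).

Boundary ∂_2: C_2 → C_1 maps a triangle to the signed sum of its edges. For instance
  ∂[v_3,v_4,v_5] = [v_4,v_5] − [v_3,v_5] + [v_3,v_4],
  ∂[v_3,v_5,v_7] = [v_5,v_7] − [v_3,v_7] + [v_3,v_5].
The resulting 27×18 matrix has rank 18, and its Smith normal form has invariant factors (1,1,1,1,1,1,1,1,1,1,1,1,1,1,1,1,1,2).

Computing H_k = (kernel of ∂_k) / (image of ∂_{k+1}):

  H_0: rank C_0 − rank ∂_1 = 9 − 8 = 1, and the invariant factors of ∂_1 are all 1, so H_0 = Z.
  H_1: rank ker ∂_1 − rank ∂_2 = (27 − 8) − 18 = 1, and ∂_2 has invariant factor 2 > 1, so H_1 = Z × Z/2.
  H_2: rank ker ∂_2 − rank ∂_3 = (18 − 18) − 0 = 0, and there is no ∂_3, so H_2 = 0.

H_0 ≅ Z,  H_1 ≅ Z × Z/2,  H_2 = 0.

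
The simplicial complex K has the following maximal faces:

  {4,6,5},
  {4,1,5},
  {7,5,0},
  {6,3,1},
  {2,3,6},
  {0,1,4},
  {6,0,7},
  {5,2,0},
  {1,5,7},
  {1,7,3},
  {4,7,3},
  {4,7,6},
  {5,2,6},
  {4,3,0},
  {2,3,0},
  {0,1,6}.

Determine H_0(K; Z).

H_0 ≅ Z.

K has 8 vertices, 24 edges, 16 triangles.
rank ∂_0 = 0, rank ∂_1 = 7 ⇒ b_0 = 8 − 0 − 7 = 1; all invariant factors of ∂_1 are 1 so no torsion. So H_0 ≅ Z.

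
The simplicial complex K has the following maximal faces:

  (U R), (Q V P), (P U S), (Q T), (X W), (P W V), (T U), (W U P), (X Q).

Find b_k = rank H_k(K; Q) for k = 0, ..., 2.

b_0 = 1, b_1 = 2, b_2 = 0.

We work with the vertex ordering P < Q < R < S < T < U < V < W < X. The simplices of K, each written with vertices in increasing order, are:

  0-simplices (9): P, Q, R, S, T, U, V, W, X
  1-simplices (14): PQ, PS, PU, PV, PW, QT, QV, QX, RU, SU, TU, UW, VW, WX
  2-simplices (4): PQV, PSU, PUW, PVW

Hence C_0 ≅ Z^9, C_1 ≅ Z^14, C_2 ≅ Z^4.

Boundary ∂_1: C_1 → C_0 sends each edge [p,q] (with p < q) to q − p.
The resulting 9×14 matrix has rank 8, and its Smith normal form has invariant factors (1,1,1,1,1,1,1,1).

Boundary ∂_2: C_2 → C_1 maps a triangle to the signed sum of its edges. For instance
  ∂PQV = QV − PV + PQ,
  ∂PUW = UW − PW + PU.
As a 14×4 matrix over Z this has rank 4, with invariant factors (1,1,1,1).

Reading off H_k = ker ∂_k / im ∂_{k+1}:

  H_0: rank C_0 − rank ∂_1 = 9 − 8 = 1, and the invariant factors of ∂_1 are all 1, so H_0 = Z.
  H_1: rank ker ∂_1 − rank ∂_2 = (14 − 8) − 4 = 2, and the invariant factors of ∂_2 are all 1, so H_1 = Z^2.
  H_2: rank ker ∂_2 − rank ∂_3 = (4 − 4) − 0 = 0, and there is no ∂_3, so H_2 = 0.

As a check, the Euler characteristic is 9 − 14 + 4 = -1, which agrees with 1 − 2 + 0 = -1.

Hence the Betti numbers are b_0 = 1, b_1 = 2, b_2 = 0.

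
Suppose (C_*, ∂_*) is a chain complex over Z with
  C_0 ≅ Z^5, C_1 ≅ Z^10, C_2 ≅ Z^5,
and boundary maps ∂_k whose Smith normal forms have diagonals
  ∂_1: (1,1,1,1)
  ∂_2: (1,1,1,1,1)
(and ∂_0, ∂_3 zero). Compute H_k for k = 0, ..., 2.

H_0 = Z,  H_1 = Z,  H_2 = 0.

H_0: b_0 = 5 − 0 − 4 = 1; torsion from ∂_1 factors > 1: none. So H_0 = Z.
H_1: b_1 = 10 − 4 − 5 = 1; torsion from ∂_2 factors > 1: none. So H_1 = Z.
H_2: b_2 = 5 − 5 − 0 = 0; torsion from ∂_3 factors > 1: none. So H_2 = 0.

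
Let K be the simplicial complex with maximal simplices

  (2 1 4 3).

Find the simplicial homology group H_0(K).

We work with the vertex ordering 1 < 2 < 3 < 4. The simplices of K, each written with vertices in increasing order, are:

  0-simplices (4): [1], [2], [3], [4]
  1-simplices (6): [1,2], [1,3], [1,4], [2,3], [2,4], [3,4]
  2-simplices (4): [1,2,3], [1,2,4], [1,3,4], [2,3,4]
  3-simplices (1): [1,2,3,4]

giving chain groups C_0 ≅ Z^4, C_1 ≅ Z^6, C_2 ≅ Z^4, C_3 ≅ Z^1.

Boundary ∂_1: C_1 → C_0 is given by ∂[p,q] = [q] − [p]. For instance
  ∂[2,4] = [4] − [2].
This gives a 4×6 integer matrix of rank 3; reducing to Smith normal form yields diagonal entries (1,1,1).

∂_2: C_2 → C_1 maps a triangle to the signed sum of its edges. For instance
  ∂[1,2,4] = [2,4] − [1,4] + [1,2],
  ∂[1,3,4] = [3,4] − [1,4] + [1,3].
The 6×4 boundary matrix has rank 3 and Smith normal form diag(1,1,1).

∂_3: C_3 → C_2 sends each 3-simplex σ to the alternating sum Σ_i (−1)^i (σ with its i-th vertex removed). For instance
  ∂[1,2,3,4] = [2,3,4] − [1,3,4] + [1,2,4] − [1,2,3].
This gives a 4×1 integer matrix of rank 1; reducing to Smith normal form yields diagonal entries (1).

Reading off H_k = ker ∂_k / im ∂_{k+1}:

  H_0: rank C_0 − rank ∂_1 = 4 − 3 = 1, and the invariant factors of ∂_1 are all 1, so H_0 ≅ Z.

H_0 ≅ Z.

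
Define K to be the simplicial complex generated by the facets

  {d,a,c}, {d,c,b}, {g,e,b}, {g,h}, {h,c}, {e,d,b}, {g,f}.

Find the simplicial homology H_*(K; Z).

H_0 = Z,  H_1 = Z,  H_2 = 0.

Fix the vertex order a < b < c < d < e < f < g < h and write every simplex with vertices in increasing order. Then dim K = 2 and the simplices of K are:

  0-simplices (8): a, b, c, d, e, f, g, h
  1-simplices (12): ac, ad, bc, bd, be, bg, cd, ch, de, eg, fg, gh
  2-simplices (4): acd, bcd, bde, beg

Hence C_0 ≅ Z^8, C_1 ≅ Z^12, C_2 ≅ Z^4.

The boundary map ∂_1: C_1 → C_0 maps an edge to its endpoints' difference, ∂[p,q] = q − p. For instance
  ∂bc = c − b.
This gives a 8×12 integer matrix of rank 7; reducing to Smith normal form yields diagonal entries (1,1,1,1,1,1,1).

Boundary ∂_2: C_2 → C_1 acts by ∂[p,q,r] = [q,r] − [p,r] + [p,q]. For instance
  ∂bde = de − be + bd,
  ∂beg = eg − bg + be.
The 12×4 boundary matrix has rank 4 and Smith normal form diag(1,1,1,1).

From H_k ≅ ker(∂_k) / im(∂_{k+1}) we obtain:

  H_0: rank C_0 − rank ∂_1 = 8 − 7 = 1, and the invariant factors of ∂_1 are all 1, so H_0 = Z.
  H_1: rank ker ∂_1 − rank ∂_2 = (12 − 7) − 4 = 1, and the invariant factors of ∂_2 are all 1, so H_1 = Z.
  H_2: rank ker ∂_2 − rank ∂_3 = (4 − 4) − 0 = 0, and there is no ∂_3, so H_2 = 0.

As a check, the Euler characteristic is 8 − 12 + 4 = 0, which agrees with 1 − 1 + 0 = 0.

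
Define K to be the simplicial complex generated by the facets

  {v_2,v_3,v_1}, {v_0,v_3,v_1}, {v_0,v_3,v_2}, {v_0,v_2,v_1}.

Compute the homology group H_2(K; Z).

H_2 ≅ Z.

Fix the vertex order v_0 < v_1 < v_2 < v_3 and write every simplex with vertices in increasing order. Then dim K = 2 and the simplices of K are:

  0-simplices (4): [v_0], [v_1], [v_2], [v_3]
  1-simplices (6): [v_0,v_1], [v_0,v_2], [v_0,v_3], [v_1,v_2], [v_1,v_3], [v_2,v_3]
  2-simplices (4): [v_0,v_1,v_2], [v_0,v_1,v_3], [v_0,v_2,v_3], [v_1,v_2,v_3]

giving chain groups C_0 ≅ Z^4, C_1 ≅ Z^6, C_2 ≅ Z^4.

∂_1: C_1 → C_0 sends each edge [p,q] (with p < q) to q − p. For instance
  ∂[v_1,v_2] = [v_2] − [v_1].
The 4×6 boundary matrix has rank 3 and Smith normal form diag(1,1,1).

The boundary map ∂_2: C_2 → C_1 maps a triangle to the signed sum of its edges. For instance
  ∂[v_1,v_2,v_3] = [v_2,v_3] − [v_1,v_3] + [v_1,v_2],
  ∂[v_0,v_2,v_3] = [v_2,v_3] − [v_0,v_3] + [v_0,v_2].
The 6×4 boundary matrix has rank 3 and Smith normal form diag(1,1,1).

From H_k ≅ ker(∂_k) / im(∂_{k+1}) we obtain:

  H_2: rank ker ∂_2 − rank ∂_3 = (4 − 3) − 0 = 1, and there is no ∂_3, so H_2 ≅ Z.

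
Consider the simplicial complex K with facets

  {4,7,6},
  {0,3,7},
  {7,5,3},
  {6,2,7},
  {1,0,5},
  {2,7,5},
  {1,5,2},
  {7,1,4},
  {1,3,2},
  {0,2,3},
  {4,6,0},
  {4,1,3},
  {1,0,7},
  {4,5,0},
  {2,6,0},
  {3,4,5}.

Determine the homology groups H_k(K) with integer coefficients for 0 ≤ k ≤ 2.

We work with the vertex ordering 0 < 1 < 2 < 3 < 4 < 5 < 6 < 7. The simplices of K, each written with vertices in increasing order, are:

  0-simplices (8): [0], [1], [2], [3], [4], [5], [6], [7]
  1-simplices (24): (24 of them)
  2-simplices (16): [0,1,5], [0,1,7], [0,2,3], [0,2,6], [0,3,7], [0,4,5], [0,4,6], [1,2,3], [1,2,5], [1,3,4], [1,4,7], [2,5,7], [2,6,7], [3,4,5], [3,5,7], [4,6,7]

so the chain groups are C_0 ≅ Z^8, C_1 ≅ Z^24, C_2 ≅ Z^16.

∂_1: C_1 → C_0 sends each edge [p,q] (with p < q) to q − p. For instance
  ∂[1,5] = [5] − [1].
This gives a 8×24 integer matrix of rank 7; reducing to Smith normal form yields diagonal entries (1,1,1,1,1,1,1).

The boundary map ∂_2: C_2 → C_1 sends each 2-simplex [p,q,r] to [q,r] − [p,r] + [p,q]. For instance
  ∂[1,3,4] = [3,4] − [1,4] + [1,3],
  ∂[0,1,7] = [1,7] − [0,7] + [0,1].
As a 24×16 matrix over Z this has rank 15, with invariant factors (1,1,1,1,1,1,1,1,1,1,1,1,1,1,1).

From H_k ≅ ker(∂_k) / im(∂_{k+1}) we obtain:

  H_0: rank C_0 − rank ∂_1 = 8 − 7 = 1, and the invariant factors of ∂_1 are all 1, so H_0 ≅ Z.
  H_1: rank ker ∂_1 − rank ∂_2 = (24 − 7) − 15 = 2, and the invariant factors of ∂_2 are all 1, so H_1 ≅ Z^2.
  H_2: rank ker ∂_2 − rank ∂_3 = (16 − 15) − 0 = 1, and there is no ∂_3, so H_2 ≅ Z.

H_0 ≅ Z,  H_1 ≅ Z^2,  H_2 ≅ Z.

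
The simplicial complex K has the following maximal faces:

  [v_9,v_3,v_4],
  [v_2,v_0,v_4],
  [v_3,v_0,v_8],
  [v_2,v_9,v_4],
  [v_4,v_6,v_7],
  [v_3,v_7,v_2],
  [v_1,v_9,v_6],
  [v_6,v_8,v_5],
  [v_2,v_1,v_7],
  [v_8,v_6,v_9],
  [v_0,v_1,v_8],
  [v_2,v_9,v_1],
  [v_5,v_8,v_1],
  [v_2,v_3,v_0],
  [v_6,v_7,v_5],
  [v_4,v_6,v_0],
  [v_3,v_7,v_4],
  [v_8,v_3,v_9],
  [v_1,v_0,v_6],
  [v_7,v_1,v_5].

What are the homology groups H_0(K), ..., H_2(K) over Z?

Order the vertices as v_0 < v_1 < v_2 < v_3 < v_4 < v_5 < v_6 < v_7 < v_8 < v_9. Listing each simplex with vertices in this order, K has dimension 2 with simplices:

  0-simplices (10): [v_0], [v_1], [v_2], [v_3], [v_4], [v_5], [v_6], [v_7], [v_8], [v_9]
  1-simplices (30): (30 of them)
  2-simplices (20): (20 of them)

so the chain groups are C_0 ≅ Z^10, C_1 ≅ Z^30, C_2 ≅ Z^20.

The boundary map ∂_1: C_1 → C_0 sends each edge [p,q] (with p < q) to q − p. For instance
  ∂[v_1,v_2] = [v_2] − [v_1].
The 10×30 boundary matrix has rank 9 and Smith normal form diag(1,1,1,1,1,1,1,1,1).

∂_2: C_2 → C_1 sends each 2-simplex [p,q,r] to [q,r] − [p,r] + [p,q]. For instance
  ∂[v_1,v_6,v_9] = [v_6,v_9] − [v_1,v_9] + [v_1,v_6],
  ∂[v_1,v_5,v_7] = [v_5,v_7] − [v_1,v_7] + [v_1,v_5].
The 30×20 boundary matrix has rank 20 and Smith normal form diag(1,1,1,1,1,1,1,1,1,1,1,1,1,1,1,1,1,1,1,2).

Now H_k = ker ∂_k / im ∂_{k+1}, so:

  H_0: rank C_0 − rank ∂_1 = 10 − 9 = 1, and the invariant factors of ∂_1 are all 1, so H_0 = Z.
  H_1: rank ker ∂_1 − rank ∂_2 = (30 − 9) − 20 = 1, and ∂_2 has invariant factor 2 > 1, so H_1 = Z ⊕ Z/2Z.
  H_2: rank ker ∂_2 − rank ∂_3 = (20 − 20) − 0 = 0, and there is no ∂_3, so H_2 = 0.

(K is a triangulation of the Klein bottle.)

H_0 ≅ Z,  H_1 ≅ Z ⊕ Z/2Z,  H_2 = 0.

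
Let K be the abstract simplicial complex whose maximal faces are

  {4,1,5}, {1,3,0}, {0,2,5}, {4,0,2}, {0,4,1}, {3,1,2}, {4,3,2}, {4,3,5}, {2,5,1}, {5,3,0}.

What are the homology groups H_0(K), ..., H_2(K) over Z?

Take the total order 0 < 1 < 2 < 3 < 4 < 5 on the vertex set. Then K (dimension 2) consists of the simplices:

  0-simplices (6): [0], [1], [2], [3], [4], [5]
  1-simplices (15): [0,1], [0,2], [0,3], [0,4], [0,5], [1,2], [1,3], [1,4], [1,5], [2,3], [2,4], [2,5], [3,4], [3,5], [4,5]
  2-simplices (10): [0,1,3], [0,1,4], [0,2,4], [0,2,5], [0,3,5], [1,2,3], [1,2,5], [1,4,5], [2,3,4], [3,4,5]

Hence C_0 ≅ Z^6, C_1 ≅ Z^15, C_2 ≅ Z^10.

∂_1: C_1 → C_0 sends each edge [p,q] (with p < q) to q − p. For instance
  ∂[4,5] = [5] − [4].
The 6×15 boundary matrix has rank 5 and Smith normal form diag(1,1,1,1,1).

The boundary map ∂_2: C_2 → C_1 sends each 2-simplex [p,q,r] to [q,r] − [p,r] + [p,q]. For instance
  ∂[0,1,3] = [1,3] − [0,3] + [0,1],
  ∂[2,3,4] = [3,4] − [2,4] + [2,3].
The resulting 15×10 matrix has rank 10, and its Smith normal form has invariant factors (1,1,1,1,1,1,1,1,1,2).

Reading off H_k = ker ∂_k / im ∂_{k+1}:

  H_0: rank C_0 − rank ∂_1 = 6 − 5 = 1, and the invariant factors of ∂_1 are all 1, so H_0 = Z.
  H_1: rank ker ∂_1 − rank ∂_2 = (15 − 5) − 10 = 0, and ∂_2 has invariant factor 2 > 1, so H_1 = Z/2.
  H_2: rank ker ∂_2 − rank ∂_3 = (10 − 10) − 0 = 0, and there is no ∂_3, so H_2 = 0.

H_0 ≅ Z,  H_1 ≅ Z/2,  H_2 = 0.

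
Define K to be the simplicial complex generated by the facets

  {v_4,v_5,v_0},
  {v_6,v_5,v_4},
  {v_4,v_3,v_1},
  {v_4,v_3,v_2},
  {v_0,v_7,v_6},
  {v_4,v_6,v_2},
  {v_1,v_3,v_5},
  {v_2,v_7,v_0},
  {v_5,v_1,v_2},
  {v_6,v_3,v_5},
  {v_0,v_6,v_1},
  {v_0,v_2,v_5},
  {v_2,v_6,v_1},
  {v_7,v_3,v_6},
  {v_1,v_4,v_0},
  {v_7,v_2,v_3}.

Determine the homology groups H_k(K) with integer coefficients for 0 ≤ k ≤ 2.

H_0 = Z,  H_1 = Z^2,  H_2 = Z.

Take the total order v_0 < v_1 < v_2 < v_3 < v_4 < v_5 < v_6 < v_7 on the vertex set. Then K (dimension 2) consists of the simplices:

  0-simplices (8): [v_0], [v_1], [v_2], [v_3], [v_4], [v_5], [v_6], [v_7]
  1-simplices (24): (24 of them)
  2-simplices (16): (16 of them)

so the chain groups are C_0 ≅ Z^8, C_1 ≅ Z^24, C_2 ≅ Z^16.

Boundary ∂_1: C_1 → C_0 maps an edge to its endpoints' difference, ∂[p,q] = q − p. For instance
  ∂[v_0,v_1] = [v_1] − [v_0].
The 8×24 boundary matrix has rank 7 and Smith normal form diag(1,1,1,1,1,1,1).

The boundary map ∂_2: C_2 → C_1 sends each 2-simplex [p,q,r] to [q,r] − [p,r] + [p,q]. For instance
  ∂[v_0,v_1,v_4] = [v_1,v_4] − [v_0,v_4] + [v_0,v_1],
  ∂[v_1,v_3,v_4] = [v_3,v_4] − [v_1,v_4] + [v_1,v_3].
The 24×16 boundary matrix has rank 15 and Smith normal form diag(1,1,1,1,1,1,1,1,1,1,1,1,1,1,1).

Computing H_k = (kernel of ∂_k) / (image of ∂_{k+1}):

  H_0: rank C_0 − rank ∂_1 = 8 − 7 = 1, and the invariant factors of ∂_1 are all 1, so H_0 = Z.
  H_1: rank ker ∂_1 − rank ∂_2 = (24 − 7) − 15 = 2, and the invariant factors of ∂_2 are all 1, so H_1 = Z^2.
  H_2: rank ker ∂_2 − rank ∂_3 = (16 − 15) − 0 = 1, and there is no ∂_3, so H_2 = Z.

As a check, the Euler characteristic is 8 − 24 + 16 = 0, which agrees with 1 − 2 + 1 = 0.
(K is a triangulation of the torus T^2.)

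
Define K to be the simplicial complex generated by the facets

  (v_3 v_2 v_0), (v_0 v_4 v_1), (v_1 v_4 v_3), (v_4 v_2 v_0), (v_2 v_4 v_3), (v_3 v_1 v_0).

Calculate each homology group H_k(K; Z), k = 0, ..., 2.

H_0 ≅ Z,  H_1 = 0,  H_2 ≅ Z.

Order the vertices as v_0 < v_1 < v_2 < v_3 < v_4. Listing each simplex with vertices in this order, K has dimension 2 with simplices:

  0-simplices (5): [v_0], [v_1], [v_2], [v_3], [v_4]
  1-simplices (9): [v_0,v_1], [v_0,v_2], [v_0,v_3], [v_0,v_4], [v_1,v_3], [v_1,v_4], [v_2,v_3], [v_2,v_4], [v_3,v_4]
  2-simplices (6): [v_0,v_1,v_3], [v_0,v_1,v_4], [v_0,v_2,v_3], [v_0,v_2,v_4], [v_1,v_3,v_4], [v_2,v_3,v_4]

so the chain groups are C_0 ≅ Z^5, C_1 ≅ Z^9, C_2 ≅ Z^6.

Boundary ∂_1: C_1 → C_0 is given by ∂[p,q] = [q] − [p]. For instance
  ∂[v_1,v_4] = [v_4] − [v_1].
The resulting 5×9 matrix has rank 4, and its Smith normal form has invariant factors (1,1,1,1).

∂_2: C_2 → C_1 acts by ∂[p,q,r] = [q,r] − [p,r] + [p,q]. For instance
  ∂[v_1,v_3,v_4] = [v_3,v_4] − [v_1,v_4] + [v_1,v_3],
  ∂[v_2,v_3,v_4] = [v_3,v_4] − [v_2,v_4] + [v_2,v_3].
This gives a 9×6 integer matrix of rank 5; reducing to Smith normal form yields diagonal entries (1,1,1,1,1).

Now H_k = ker ∂_k / im ∂_{k+1}, so:

  H_0: rank C_0 − rank ∂_1 = 5 − 4 = 1, and the invariant factors of ∂_1 are all 1, so H_0 = Z.
  H_1: rank ker ∂_1 − rank ∂_2 = (9 − 4) − 5 = 0, and the invariant factors of ∂_2 are all 1, so H_1 = 0.
  H_2: rank ker ∂_2 − rank ∂_3 = (6 − 5) − 0 = 1, and there is no ∂_3, so H_2 = Z.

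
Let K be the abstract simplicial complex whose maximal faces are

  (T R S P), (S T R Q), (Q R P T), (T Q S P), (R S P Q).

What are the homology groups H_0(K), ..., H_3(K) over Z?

We work with the vertex ordering P < Q < R < S < T. The simplices of K, each written with vertices in increasing order, are:

  0-simplices (5): P, Q, R, S, T
  1-simplices (10): PQ, PR, PS, PT, QR, QS, QT, RS, RT, ST
  2-simplices (10): PQR, PQS, PQT, PRS, PRT, PST, QRS, QRT, QST, RST
  3-simplices (5): PQRS, PQRT, PQST, PRST, QRST

Hence C_0 ≅ Z^5, C_1 ≅ Z^10, C_2 ≅ Z^10, C_3 ≅ Z^5.

Boundary ∂_1: C_1 → C_0 sends each edge [p,q] (with p < q) to q − p. For instance
  ∂QS = S − Q.
As a 5×10 matrix over Z this has rank 4, with invariant factors (1,1,1,1).

∂_2: C_2 → C_1 sends each 2-simplex [p,q,r] to [q,r] − [p,r] + [p,q]. For instance
  ∂QST = ST − QT + QS,
  ∂PQS = QS − PS + PQ.
This gives a 10×10 integer matrix of rank 6; reducing to Smith normal form yields diagonal entries (1,1,1,1,1,1).

∂_3: C_3 → C_2 sends each 3-simplex σ to the alternating sum Σ_i (−1)^i (σ with its i-th vertex removed). For instance
  ∂PQRT = QRT − PRT + PQT − PQR,
  ∂PQRS = QRS − PRS + PQS − PQR.
The resulting 10×5 matrix has rank 4, and its Smith normal form has invariant factors (1,1,1,1).

Reading off H_k = ker ∂_k / im ∂_{k+1}:

  H_0: rank C_0 − rank ∂_1 = 5 − 4 = 1, and the invariant factors of ∂_1 are all 1, so H_0 = Z.
  H_1: rank ker ∂_1 − rank ∂_2 = (10 − 4) − 6 = 0, and the invariant factors of ∂_2 are all 1, so H_1 = 0.
  H_2: rank ker ∂_2 − rank ∂_3 = (10 − 6) − 4 = 0, and the invariant factors of ∂_3 are all 1, so H_2 = 0.
  H_3: rank ker ∂_3 − rank ∂_4 = (5 − 4) − 0 = 1, and there is no ∂_4, so H_3 = Z.

H_0 ≅ Z,  H_1 = 0,  H_2 = 0,  H_3 ≅ Z.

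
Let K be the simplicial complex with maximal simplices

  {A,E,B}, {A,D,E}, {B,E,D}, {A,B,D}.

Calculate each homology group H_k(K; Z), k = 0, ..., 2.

Order the vertices as A < B < D < E. Listing each simplex with vertices in this order, K has dimension 2 with simplices:

  0-simplices (4): A, B, D, E
  1-simplices (6): AB, AD, AE, BD, BE, DE
  2-simplices (4): ABD, ABE, ADE, BDE

so the chain groups are C_0 ≅ Z^4, C_1 ≅ Z^6, C_2 ≅ Z^4.

∂_1: C_1 → C_0 is given by ∂[p,q] = [q] − [p]. For instance
  ∂DE = E − D.
The resulting 4×6 matrix has rank 3, and its Smith normal form has invariant factors (1,1,1).

Boundary ∂_2: C_2 → C_1 maps a triangle to the signed sum of its edges. For instance
  ∂ABD = BD − AD + AB,
  ∂BDE = DE − BE + BD.
The 6×4 boundary matrix has rank 3 and Smith normal form diag(1,1,1).

Reading off H_k = ker ∂_k / im ∂_{k+1}:

  H_0: rank C_0 − rank ∂_1 = 4 − 3 = 1, and the invariant factors of ∂_1 are all 1, so H_0 = Z.
  H_1: rank ker ∂_1 − rank ∂_2 = (6 − 3) − 3 = 0, and the invariant factors of ∂_2 are all 1, so H_1 = 0.
  H_2: rank ker ∂_2 − rank ∂_3 = (4 − 3) − 0 = 1, and there is no ∂_3, so H_2 = Z.

(K is a triangulation of the 2-sphere S^2.)

H_0 = Z,  H_1 = 0,  H_2 = Z.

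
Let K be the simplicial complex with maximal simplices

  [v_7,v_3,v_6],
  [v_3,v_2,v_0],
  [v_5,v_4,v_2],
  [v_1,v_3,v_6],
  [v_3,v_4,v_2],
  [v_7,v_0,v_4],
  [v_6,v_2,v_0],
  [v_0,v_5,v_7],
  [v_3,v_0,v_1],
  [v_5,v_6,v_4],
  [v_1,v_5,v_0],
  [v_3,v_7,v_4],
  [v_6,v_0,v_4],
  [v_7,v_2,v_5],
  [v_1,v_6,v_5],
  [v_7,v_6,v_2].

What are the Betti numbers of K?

Fix the vertex order v_0 < v_1 < v_2 < v_3 < v_4 < v_5 < v_6 < v_7 and write every simplex with vertices in increasing order. Then dim K = 2 and the simplices of K are:

  0-simplices (8): [v_0], [v_1], [v_2], [v_3], [v_4], [v_5], [v_6], [v_7]
  1-simplices (24): (24 of them)
  2-simplices (16): (16 of them)

so the chain groups are C_0 ≅ Z^8, C_1 ≅ Z^24, C_2 ≅ Z^16.

Boundary ∂_1: C_1 → C_0 sends each edge [p,q] (with p < q) to q − p.
This gives a 8×24 integer matrix of rank 7; reducing to Smith normal form yields diagonal entries (1,1,1,1,1,1,1).

∂_2: C_2 → C_1 maps a triangle to the signed sum of its edges. For instance
  ∂[v_3,v_4,v_7] = [v_4,v_7] − [v_3,v_7] + [v_3,v_4],
  ∂[v_2,v_6,v_7] = [v_6,v_7] − [v_2,v_7] + [v_2,v_6].
The 24×16 boundary matrix has rank 15 and Smith normal form diag(1,1,1,1,1,1,1,1,1,1,1,1,1,1,1).

Now H_k = ker ∂_k / im ∂_{k+1}, so:

  H_0: rank C_0 − rank ∂_1 = 8 − 7 = 1, and the invariant factors of ∂_1 are all 1, so H_0 = Z.
  H_1: rank ker ∂_1 − rank ∂_2 = (24 − 7) − 15 = 2, and the invariant factors of ∂_2 are all 1, so H_1 = Z^2.
  H_2: rank ker ∂_2 − rank ∂_3 = (16 − 15) − 0 = 1, and there is no ∂_3, so H_2 = Z.

(K is a triangulation of the torus T^2.)

Hence the Betti numbers are b_0 = 1, b_1 = 2, b_2 = 1.

b_0 = 1, b_1 = 2, b_2 = 1.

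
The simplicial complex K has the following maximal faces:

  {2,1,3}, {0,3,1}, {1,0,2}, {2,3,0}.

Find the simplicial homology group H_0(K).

H_0 ≅ Z.

We work with the vertex ordering 0 < 1 < 2 < 3. The simplices of K, each written with vertices in increasing order, are:

  0-simplices (4): [0], [1], [2], [3]
  1-simplices (6): [0,1], [0,2], [0,3], [1,2], [1,3], [2,3]
  2-simplices (4): [0,1,2], [0,1,3], [0,2,3], [1,2,3]

so the chain groups are C_0 ≅ Z^4, C_1 ≅ Z^6, C_2 ≅ Z^4.

The boundary map ∂_1: C_1 → C_0 is given by ∂[p,q] = [q] − [p]. For instance
  ∂[2,3] = [3] − [2].
This gives a 4×6 integer matrix of rank 3; reducing to Smith normal form yields diagonal entries (1,1,1).

∂_2: C_2 → C_1 sends each 2-simplex [p,q,r] to [q,r] − [p,r] + [p,q]. For instance
  ∂[0,1,2] = [1,2] − [0,2] + [0,1],
  ∂[0,2,3] = [2,3] − [0,3] + [0,2].
This gives a 6×4 integer matrix of rank 3; reducing to Smith normal form yields diagonal entries (1,1,1).

From H_k ≅ ker(∂_k) / im(∂_{k+1}) we obtain:

  H_0: rank C_0 − rank ∂_1 = 4 − 3 = 1, and the invariant factors of ∂_1 are all 1, so H_0 ≅ Z.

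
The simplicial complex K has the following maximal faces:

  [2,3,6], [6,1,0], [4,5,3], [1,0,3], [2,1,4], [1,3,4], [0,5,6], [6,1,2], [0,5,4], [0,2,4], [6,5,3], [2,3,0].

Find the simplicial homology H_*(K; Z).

We work with the vertex ordering 0 < 1 < 2 < 3 < 4 < 5 < 6. The simplices of K, each written with vertices in increasing order, are:

  0-simplices (7): [0], [1], [2], [3], [4], [5], [6]
  1-simplices (18): [0,1], [0,2], [0,3], [0,4], [0,5], [0,6], [1,2], [1,3], [1,4], [1,6], [2,3], [2,4], [2,6], [3,4], [3,5], [3,6], [4,5], [5,6]
  2-simplices (12): [0,1,3], [0,1,6], [0,2,3], [0,2,4], [0,4,5], [0,5,6], [1,2,4], [1,2,6], [1,3,4], [2,3,6], [3,4,5], [3,5,6]

Hence C_0 ≅ Z^7, C_1 ≅ Z^18, C_2 ≅ Z^12.

Boundary ∂_1: C_1 → C_0 maps an edge to its endpoints' difference, ∂[p,q] = q − p. For instance
  ∂[0,2] = [2] − [0].
The 7×18 boundary matrix has rank 6 and Smith normal form diag(1,1,1,1,1,1).

Boundary ∂_2: C_2 → C_1 maps a triangle to the signed sum of its edges. For instance
  ∂[3,4,5] = [4,5] − [3,5] + [3,4],
  ∂[0,1,6] = [1,6] − [0,6] + [0,1].
This gives a 18×12 integer matrix of rank 12; reducing to Smith normal form yields diagonal entries (1,1,1,1,1,1,1,1,1,1,1,2).

From H_k ≅ ker(∂_k) / im(∂_{k+1}) we obtain:

  H_0: rank C_0 − rank ∂_1 = 7 − 6 = 1, and the invariant factors of ∂_1 are all 1, so H_0 ≅ Z.
  H_1: rank ker ∂_1 − rank ∂_2 = (18 − 6) − 12 = 0, and ∂_2 has invariant factor 2 > 1, so H_1 ≅ Z/2.
  H_2: rank ker ∂_2 − rank ∂_3 = (12 − 12) − 0 = 0, and there is no ∂_3, so H_2 ≅ 0.

As a check, the Euler characteristic is 7 − 18 + 12 = 1, which agrees with 1 − 0 + 0 = 1.

H_0 = Z,  H_1 = Z/2,  H_2 = 0.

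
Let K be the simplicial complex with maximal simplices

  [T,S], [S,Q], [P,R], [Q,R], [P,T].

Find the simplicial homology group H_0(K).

Fix the vertex order P < Q < R < S < T and write every simplex with vertices in increasing order. Then dim K = 1 and the simplices of K are:

  0-simplices (5): P, Q, R, S, T
  1-simplices (5): PR, PT, QR, QS, ST

so the chain groups are C_0 ≅ Z^5, C_1 ≅ Z^5.

The boundary map ∂_1: C_1 → C_0 maps an edge to its endpoints' difference, ∂[p,q] = q − p. For instance
  ∂QR = R − Q.
The resulting 5×5 matrix has rank 4, and its Smith normal form has invariant factors (1,1,1,1).

Reading off H_k = ker ∂_k / im ∂_{k+1}:

  H_0: rank C_0 − rank ∂_1 = 5 − 4 = 1, and the invariant factors of ∂_1 are all 1, so H_0 = Z.

(K is a triangulation of the circle S^1.)

H_0 ≅ Z.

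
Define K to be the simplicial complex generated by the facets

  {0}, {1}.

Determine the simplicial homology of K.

H_0 = Z^2.

K has 2 vertices.
rank ∂_0 = 0, rank ∂_1 = 0 ⇒ b_0 = 2 − 0 − 0 = 2. So H_0 = Z^2.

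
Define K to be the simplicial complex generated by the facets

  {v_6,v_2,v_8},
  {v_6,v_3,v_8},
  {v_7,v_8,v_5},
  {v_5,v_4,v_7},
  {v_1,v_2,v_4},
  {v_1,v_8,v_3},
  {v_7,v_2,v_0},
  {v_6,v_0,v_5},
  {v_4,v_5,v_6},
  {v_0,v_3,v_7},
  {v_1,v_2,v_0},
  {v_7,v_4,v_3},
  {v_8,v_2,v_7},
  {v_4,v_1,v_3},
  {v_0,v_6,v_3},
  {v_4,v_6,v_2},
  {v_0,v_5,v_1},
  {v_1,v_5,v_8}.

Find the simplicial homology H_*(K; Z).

We work with the vertex ordering v_0 < v_1 < v_2 < v_3 < v_4 < v_5 < v_6 < v_7 < v_8. The simplices of K, each written with vertices in increasing order, are:

  0-simplices (9): [v_0], [v_1], [v_2], [v_3], [v_4], [v_5], [v_6], [v_7], [v_8]
  1-simplices (27): (27 of them)
  2-simplices (18): (18 of them)

giving chain groups C_0 ≅ Z^9, C_1 ≅ Z^27, C_2 ≅ Z^18.

The boundary map ∂_1: C_1 → C_0 sends each edge [p,q] (with p < q) to q − p. For instance
  ∂[v_2,v_4] = [v_4] − [v_2].
The 9×27 boundary matrix has rank 8 and Smith normal form diag(1,1,1,1,1,1,1,1).

Boundary ∂_2: C_2 → C_1 sends each 2-simplex [p,q,r] to [q,r] − [p,r] + [p,q]. For instance
  ∂[v_3,v_4,v_7] = [v_4,v_7] − [v_3,v_7] + [v_3,v_4],
  ∂[v_4,v_5,v_7] = [v_5,v_7] − [v_4,v_7] + [v_4,v_5].
As a 27×18 matrix over Z this has rank 17, with invariant factors (1,1,1,1,1,1,1,1,1,1,1,1,1,1,1,1,1).

Reading off H_k = ker ∂_k / im ∂_{k+1}:

  H_0: rank C_0 − rank ∂_1 = 9 − 8 = 1, and the invariant factors of ∂_1 are all 1, so H_0 = Z.
  H_1: rank ker ∂_1 − rank ∂_2 = (27 − 8) − 17 = 2, and the invariant factors of ∂_2 are all 1, so H_1 = Z^2.
  H_2: rank ker ∂_2 − rank ∂_3 = (18 − 17) − 0 = 1, and there is no ∂_3, so H_2 = Z.

As a check, the Euler characteristic is 9 − 27 + 18 = 0, which agrees with 1 − 2 + 1 = 0.
(K is a triangulation of the torus T^2.)

H_0 ≅ Z,  H_1 ≅ Z^2,  H_2 ≅ Z.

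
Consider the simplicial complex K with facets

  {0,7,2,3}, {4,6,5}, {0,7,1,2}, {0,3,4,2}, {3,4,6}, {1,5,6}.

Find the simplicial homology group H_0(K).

Take the total order 0 < 1 < 2 < 3 < 4 < 5 < 6 < 7 on the vertex set. Then K (dimension 3) consists of the simplices:

  0-simplices (8): [0], [1], [2], [3], [4], [5], [6], [7]
  1-simplices (18): [0,1], [0,2], [0,3], [0,4], [0,7], [1,2], [1,5], [1,6], [1,7], [2,3], [2,4], [2,7], [3,4], [3,6], [3,7], [4,5], [4,6], [5,6]
  2-simplices (13): [0,1,2], [0,1,7], [0,2,3], [0,2,4], [0,2,7], [0,3,4], [0,3,7], [1,2,7], [1,5,6], [2,3,4], [2,3,7], [3,4,6], [4,5,6]
  3-simplices (3): [0,1,2,7], [0,2,3,4], [0,2,3,7]

so the chain groups are C_0 ≅ Z^8, C_1 ≅ Z^18, C_2 ≅ Z^13, C_3 ≅ Z^3.

The boundary map ∂_1: C_1 → C_0 is given by ∂[p,q] = [q] − [p]. For instance
  ∂[5,6] = [6] − [5].
The resulting 8×18 matrix has rank 7, and its Smith normal form has invariant factors (1,1,1,1,1,1,1).

Boundary ∂_2: C_2 → C_1 acts by ∂[p,q,r] = [q,r] − [p,r] + [p,q]. For instance
  ∂[0,2,4] = [2,4] − [0,4] + [0,2],
  ∂[0,1,2] = [1,2] − [0,2] + [0,1].
As a 18×13 matrix over Z this has rank 10, with invariant factors (1,1,1,1,1,1,1,1,1,1).

Boundary ∂_3: C_3 → C_2 sends each 3-simplex σ to the alternating sum Σ_i (−1)^i (σ with its i-th vertex removed). For instance
  ∂[0,2,3,4] = [2,3,4] − [0,3,4] + [0,2,4] − [0,2,3],
  ∂[0,1,2,7] = [1,2,7] − [0,2,7] + [0,1,7] − [0,1,2].
The resulting 13×3 matrix has rank 3, and its Smith normal form has invariant factors (1,1,1).

From H_k ≅ ker(∂_k) / im(∂_{k+1}) we obtain:

  H_0: rank C_0 − rank ∂_1 = 8 − 7 = 1, and the invariant factors of ∂_1 are all 1, so H_0 ≅ Z.

H_0 ≅ Z.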